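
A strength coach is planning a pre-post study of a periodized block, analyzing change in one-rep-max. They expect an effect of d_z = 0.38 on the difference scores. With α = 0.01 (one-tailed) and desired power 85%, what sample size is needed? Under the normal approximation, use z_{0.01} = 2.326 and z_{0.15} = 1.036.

For a paired (one-sample on differences) test: n = ((z_{α} + z_β) / d)².
z_{α} + z_β = 2.326 + 1.036 = 3.362.
n = (3.362 / 0.38)² = 8.847² = 78.28.
Round up.

n = 79 pairs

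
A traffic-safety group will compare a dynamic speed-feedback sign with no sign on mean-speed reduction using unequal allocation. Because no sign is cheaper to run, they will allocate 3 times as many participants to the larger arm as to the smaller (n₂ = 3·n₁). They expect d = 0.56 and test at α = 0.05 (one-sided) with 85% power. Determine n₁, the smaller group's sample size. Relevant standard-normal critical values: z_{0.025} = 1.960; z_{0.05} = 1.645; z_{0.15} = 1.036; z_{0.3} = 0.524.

With allocation ratio k = n₂/n₁ = 3, Var(x̄₁−x̄₂) = σ²(1/n₁ + 1/(k·n₁)) = σ²·(k+1)/(k·n₁).
So n₁ = (1 + 1/k)·((z_{α} + z_β)/d)² = 1.333 × (2.681/0.56)².
n₁ = 1.333 × 22.92 = 30.6.
Round up: n₁ = 31, giving n₂ = 3 × 31 = 93.

n₁ = 31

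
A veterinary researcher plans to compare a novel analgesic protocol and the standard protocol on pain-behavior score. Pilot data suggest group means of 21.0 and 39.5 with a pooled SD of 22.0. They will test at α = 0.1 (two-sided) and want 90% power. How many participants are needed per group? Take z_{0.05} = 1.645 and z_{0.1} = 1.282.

Cohen's d = |M₁ − M₂| / SD_pooled = |21.0 − 39.5| / 22.0 = 18.5 / 22.0 = 0.841.
For two independent groups with equal n: n = 2·((z_{α/2} + z_β) / d)².
z_{α/2} + z_β = 1.645 + 1.282 = 2.927.
n = 2 × (2.927 / 0.841)² = 2 × 3.480² = 2 × 12.11 = 24.2.
Round up to the next whole participant.

n = 25 per group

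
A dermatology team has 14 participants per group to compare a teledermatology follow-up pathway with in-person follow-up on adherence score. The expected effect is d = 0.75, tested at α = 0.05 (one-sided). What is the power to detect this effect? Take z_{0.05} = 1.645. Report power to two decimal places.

power ≈ 0.63

For two equal groups, power = Φ(d·√(n/2) − z_{α}).
d·√(n/2) = 0.75 × √(14/2) = 0.75 × 2.646 = 1.984.
z_β = 1.984 − 1.645 = 0.339.
Power = Φ(0.339) = 0.633.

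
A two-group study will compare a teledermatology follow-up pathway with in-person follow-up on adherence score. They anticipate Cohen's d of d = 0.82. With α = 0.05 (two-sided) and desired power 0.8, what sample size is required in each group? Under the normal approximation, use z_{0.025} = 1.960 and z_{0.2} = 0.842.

n = 24 per group

For two independent groups with equal n: n = 2·((z_{α/2} + z_β) / d)².
z_{α/2} + z_β = 1.960 + 0.842 = 2.802.
n = 2 × (2.802 / 0.82)² = 2 × 3.417² = 2 × 11.68 = 23.4.
Round up to the next whole participant.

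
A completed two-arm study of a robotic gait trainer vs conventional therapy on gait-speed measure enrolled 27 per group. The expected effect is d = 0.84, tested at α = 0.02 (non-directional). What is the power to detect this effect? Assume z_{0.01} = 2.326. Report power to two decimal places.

For two equal groups, power = Φ(d·√(n/2) − z_{α/2}).
d·√(n/2) = 0.84 × √(27/2) = 0.84 × 3.674 = 3.086.
z_β = 3.086 − 2.326 = 0.760.
Power = Φ(0.760) = 0.776.

power ≈ 0.78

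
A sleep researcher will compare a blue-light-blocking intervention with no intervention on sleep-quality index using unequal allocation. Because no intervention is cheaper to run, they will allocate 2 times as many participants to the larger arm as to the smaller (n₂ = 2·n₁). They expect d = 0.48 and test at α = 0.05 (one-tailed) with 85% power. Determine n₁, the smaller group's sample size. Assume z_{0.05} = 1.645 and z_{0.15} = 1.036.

n₁ = 47

With allocation ratio k = n₂/n₁ = 2, Var(x̄₁−x̄₂) = σ²(1/n₁ + 1/(k·n₁)) = σ²·(k+1)/(k·n₁).
So n₁ = (1 + 1/k)·((z_{α} + z_β)/d)² = 1.500 × (2.681/0.48)².
n₁ = 1.500 × 31.20 = 46.8.
Round up: n₁ = 47, giving n₂ = 2 × 47 = 94.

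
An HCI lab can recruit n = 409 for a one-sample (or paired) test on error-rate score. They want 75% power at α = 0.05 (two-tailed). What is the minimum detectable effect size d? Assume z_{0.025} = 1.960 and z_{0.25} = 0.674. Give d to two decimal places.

For a single sample (or paired design) of n = 409: d_min = (z_{α/2} + z_β)/√n.
z-sum = 1.960 + 0.674 = 2.634.
d_min = 2.634 / √409 = 2.634 / 20.224 = 0.130.

d_min ≈ 0.13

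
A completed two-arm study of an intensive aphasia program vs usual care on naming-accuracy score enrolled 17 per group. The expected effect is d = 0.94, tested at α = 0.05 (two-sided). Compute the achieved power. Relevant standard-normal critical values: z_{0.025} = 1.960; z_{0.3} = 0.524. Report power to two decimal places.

For two equal groups, power = Φ(d·√(n/2) − z_{α/2}).
d·√(n/2) = 0.94 × √(17/2) = 0.94 × 2.915 = 2.741.
z_β = 2.741 − 1.960 = 0.781.
Power = Φ(0.781) = 0.782.

power ≈ 0.78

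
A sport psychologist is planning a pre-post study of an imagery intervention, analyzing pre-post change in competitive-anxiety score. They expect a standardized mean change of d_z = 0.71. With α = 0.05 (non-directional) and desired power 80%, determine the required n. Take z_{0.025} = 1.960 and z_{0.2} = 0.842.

n = 16 pairs

For a paired (one-sample on differences) test: n = ((z_{α/2} + z_β) / d)².
z_{α/2} + z_β = 1.960 + 0.842 = 2.802.
n = (2.802 / 0.71)² = 3.946² = 15.57.
Round up.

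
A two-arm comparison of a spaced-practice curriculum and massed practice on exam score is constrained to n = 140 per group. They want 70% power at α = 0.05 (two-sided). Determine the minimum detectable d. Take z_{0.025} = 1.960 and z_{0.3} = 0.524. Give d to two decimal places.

For two independent groups of n = 140 each: d_min = (z_{α/2} + z_β)·√(2/n).
z-sum = 1.960 + 0.524 = 2.484.
d_min = 2.484 × √(2/140) = 2.484 × 0.1195 = 0.297.

d_min ≈ 0.30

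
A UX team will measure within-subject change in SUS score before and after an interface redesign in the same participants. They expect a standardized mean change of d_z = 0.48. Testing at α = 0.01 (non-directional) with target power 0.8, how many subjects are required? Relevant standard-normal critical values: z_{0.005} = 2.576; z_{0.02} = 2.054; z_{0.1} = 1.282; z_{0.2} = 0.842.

n = 51 pairs

For a paired (one-sample on differences) test: n = ((z_{α/2} + z_β) / d)².
z_{α/2} + z_β = 2.576 + 0.842 = 3.418.
n = (3.418 / 0.48)² = 7.121² = 50.71.
Round up.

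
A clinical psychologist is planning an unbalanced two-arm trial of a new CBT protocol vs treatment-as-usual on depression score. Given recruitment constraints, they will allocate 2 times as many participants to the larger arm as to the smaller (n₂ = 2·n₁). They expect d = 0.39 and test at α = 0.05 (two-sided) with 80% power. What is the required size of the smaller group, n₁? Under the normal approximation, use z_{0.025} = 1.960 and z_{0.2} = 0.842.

n₁ = 78

With allocation ratio k = n₂/n₁ = 2, Var(x̄₁−x̄₂) = σ²(1/n₁ + 1/(k·n₁)) = σ²·(k+1)/(k·n₁).
So n₁ = (1 + 1/k)·((z_{α/2} + z_β)/d)² = 1.500 × (2.802/0.39)².
n₁ = 1.500 × 51.62 = 77.4.
Round up: n₁ = 78, giving n₂ = 2 × 78 = 156.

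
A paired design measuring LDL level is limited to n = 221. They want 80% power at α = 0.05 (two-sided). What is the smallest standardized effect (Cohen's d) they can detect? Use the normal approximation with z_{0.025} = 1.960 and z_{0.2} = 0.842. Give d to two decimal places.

For a single sample (or paired design) of n = 221: d_min = (z_{α/2} + z_β)/√n.
z-sum = 1.960 + 0.842 = 2.802.
d_min = 2.802 / √221 = 2.802 / 14.866 = 0.188.

d_min ≈ 0.19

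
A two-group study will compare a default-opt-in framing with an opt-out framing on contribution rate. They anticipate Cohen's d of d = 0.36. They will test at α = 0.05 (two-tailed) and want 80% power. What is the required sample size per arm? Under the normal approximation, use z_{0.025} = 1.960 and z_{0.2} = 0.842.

For two independent groups with equal n: n = 2·((z_{α/2} + z_β) / d)².
z_{α/2} + z_β = 1.960 + 0.842 = 2.802.
n = 2 × (2.802 / 0.36)² = 2 × 7.783² = 2 × 60.58 = 121.2.
Round up to the next whole participant.

n = 122 per group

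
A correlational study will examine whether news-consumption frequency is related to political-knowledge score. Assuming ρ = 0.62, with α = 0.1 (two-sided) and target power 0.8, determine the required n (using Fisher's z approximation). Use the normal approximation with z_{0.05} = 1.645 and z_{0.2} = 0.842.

n = 15

Fisher's z: C = ½·ln((1+r)/(1−r)) = ½·ln(4.2632) = 0.7250.
n = ((z_{α/2} + z_β)/C)² + 3.
(1.645 + 0.842) / 0.7250 = 2.487 / 0.7250 = 3.430.
n = 3.430² + 3 = 11.77 + 3 = 14.8.
Round up.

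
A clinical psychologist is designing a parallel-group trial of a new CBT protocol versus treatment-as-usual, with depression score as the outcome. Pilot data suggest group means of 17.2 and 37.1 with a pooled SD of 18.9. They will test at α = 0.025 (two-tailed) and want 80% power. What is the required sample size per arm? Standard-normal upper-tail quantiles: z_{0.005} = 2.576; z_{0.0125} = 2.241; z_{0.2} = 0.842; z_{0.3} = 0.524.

Cohen's d = |M₁ − M₂| / SD_pooled = |17.2 − 37.1| / 18.9 = 19.9 / 18.9 = 1.053.
For two independent groups with equal n: n = 2·((z_{α/2} + z_β) / d)².
z_{α/2} + z_β = 2.241 + 0.842 = 3.083.
n = 2 × (3.083 / 1.053)² = 2 × 2.928² = 2 × 8.57 = 17.1.
Round up to the next whole participant.

n = 18 per group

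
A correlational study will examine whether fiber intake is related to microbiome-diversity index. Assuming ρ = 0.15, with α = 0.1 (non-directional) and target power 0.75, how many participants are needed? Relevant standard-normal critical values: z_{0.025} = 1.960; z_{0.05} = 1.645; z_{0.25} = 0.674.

n = 239

Fisher's z: C = ½·ln((1+r)/(1−r)) = ½·ln(1.3529) = 0.1511.
n = ((z_{α/2} + z_β)/C)² + 3.
(1.645 + 0.674) / 0.1511 = 2.319 / 0.1511 = 15.347.
n = 15.347² + 3 = 235.54 + 3 = 238.5.
Round up.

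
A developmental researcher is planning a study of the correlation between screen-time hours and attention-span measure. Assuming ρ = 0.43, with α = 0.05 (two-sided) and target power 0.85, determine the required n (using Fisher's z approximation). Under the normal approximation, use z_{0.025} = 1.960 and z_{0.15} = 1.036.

n = 46

Fisher's z: C = ½·ln((1+r)/(1−r)) = ½·ln(2.5088) = 0.4599.
n = ((z_{α/2} + z_β)/C)² + 3.
(1.960 + 1.036) / 0.4599 = 2.996 / 0.4599 = 6.514.
n = 6.514² + 3 = 42.44 + 3 = 45.4.
Round up.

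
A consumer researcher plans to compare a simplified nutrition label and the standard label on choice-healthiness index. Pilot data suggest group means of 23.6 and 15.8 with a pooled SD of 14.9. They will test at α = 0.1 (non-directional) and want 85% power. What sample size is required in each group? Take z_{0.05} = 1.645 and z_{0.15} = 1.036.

n = 53 per group

Cohen's d = |M₁ − M₂| / SD_pooled = |23.6 − 15.8| / 14.9 = 7.8 / 14.9 = 0.523.
For two independent groups with equal n: n = 2·((z_{α/2} + z_β) / d)².
z_{α/2} + z_β = 1.645 + 1.036 = 2.681.
n = 2 × (2.681 / 0.523)² = 2 × 5.126² = 2 × 26.28 = 52.6.
Round up to the next whole participant.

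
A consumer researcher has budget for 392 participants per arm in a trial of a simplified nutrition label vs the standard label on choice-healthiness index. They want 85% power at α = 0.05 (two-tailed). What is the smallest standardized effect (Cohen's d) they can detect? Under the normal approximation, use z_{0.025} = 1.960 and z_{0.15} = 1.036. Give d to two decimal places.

d_min ≈ 0.21

For two independent groups of n = 392 each: d_min = (z_{α/2} + z_β)·√(2/n).
z-sum = 1.960 + 1.036 = 2.996.
d_min = 2.996 × √(2/392) = 2.996 × 0.0714 = 0.214.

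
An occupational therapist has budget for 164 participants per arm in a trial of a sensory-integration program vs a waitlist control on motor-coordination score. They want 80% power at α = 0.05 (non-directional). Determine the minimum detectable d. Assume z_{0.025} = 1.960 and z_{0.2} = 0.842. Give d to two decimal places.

For two independent groups of n = 164 each: d_min = (z_{α/2} + z_β)·√(2/n).
z-sum = 1.960 + 0.842 = 2.802.
d_min = 2.802 × √(2/164) = 2.802 × 0.1104 = 0.309.

d_min ≈ 0.31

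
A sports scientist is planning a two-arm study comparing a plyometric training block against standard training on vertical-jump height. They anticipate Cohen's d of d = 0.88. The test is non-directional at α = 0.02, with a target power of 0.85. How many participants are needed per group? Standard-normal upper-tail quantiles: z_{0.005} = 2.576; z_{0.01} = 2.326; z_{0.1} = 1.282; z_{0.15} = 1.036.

n = 30 per group

For two independent groups with equal n: n = 2·((z_{α/2} + z_β) / d)².
z_{α/2} + z_β = 2.326 + 1.036 = 3.362.
n = 2 × (3.362 / 0.88)² = 2 × 3.820² = 2 × 14.60 = 29.2.
Round up to the next whole participant.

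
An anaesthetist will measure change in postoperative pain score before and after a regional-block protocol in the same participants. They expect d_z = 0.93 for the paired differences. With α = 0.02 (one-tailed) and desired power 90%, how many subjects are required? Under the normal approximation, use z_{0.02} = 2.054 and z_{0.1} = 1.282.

n = 13 pairs

For a paired (one-sample on differences) test: n = ((z_{α} + z_β) / d)².
z_{α} + z_β = 2.054 + 1.282 = 3.336.
n = (3.336 / 0.93)² = 3.587² = 12.87.
Round up.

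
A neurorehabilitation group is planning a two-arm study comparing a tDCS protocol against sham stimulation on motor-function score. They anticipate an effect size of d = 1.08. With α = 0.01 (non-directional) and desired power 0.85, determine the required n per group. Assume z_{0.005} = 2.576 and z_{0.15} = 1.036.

n = 23 per group

For two independent groups with equal n: n = 2·((z_{α/2} + z_β) / d)².
z_{α/2} + z_β = 2.576 + 1.036 = 3.612.
n = 2 × (3.612 / 1.08)² = 2 × 3.344² = 2 × 11.19 = 22.4.
Round up to the next whole participant.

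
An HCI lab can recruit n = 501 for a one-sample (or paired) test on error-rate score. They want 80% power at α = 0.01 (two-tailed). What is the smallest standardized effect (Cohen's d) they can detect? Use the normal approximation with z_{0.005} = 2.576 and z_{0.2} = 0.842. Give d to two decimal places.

For a single sample (or paired design) of n = 501: d_min = (z_{α/2} + z_β)/√n.
z-sum = 2.576 + 0.842 = 3.418.
d_min = 3.418 / √501 = 3.418 / 22.383 = 0.153.

d_min ≈ 0.15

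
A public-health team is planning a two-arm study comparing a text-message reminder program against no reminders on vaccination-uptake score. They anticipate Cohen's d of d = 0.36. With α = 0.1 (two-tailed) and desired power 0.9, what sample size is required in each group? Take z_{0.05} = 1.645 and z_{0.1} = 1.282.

For two independent groups with equal n: n = 2·((z_{α/2} + z_β) / d)².
z_{α/2} + z_β = 1.645 + 1.282 = 2.927.
n = 2 × (2.927 / 0.36)² = 2 × 8.131² = 2 × 66.11 = 132.2.
Round up to the next whole participant.

n = 133 per group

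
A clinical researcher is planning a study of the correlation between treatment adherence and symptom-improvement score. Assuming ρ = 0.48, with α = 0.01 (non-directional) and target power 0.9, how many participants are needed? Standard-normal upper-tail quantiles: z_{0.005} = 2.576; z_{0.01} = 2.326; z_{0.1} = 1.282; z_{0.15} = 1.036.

Fisher's z: C = ½·ln((1+r)/(1−r)) = ½·ln(2.8462) = 0.5230.
n = ((z_{α/2} + z_β)/C)² + 3.
(2.576 + 1.282) / 0.5230 = 3.858 / 0.5230 = 7.377.
n = 7.377² + 3 = 54.42 + 3 = 57.4.
Round up.

n = 58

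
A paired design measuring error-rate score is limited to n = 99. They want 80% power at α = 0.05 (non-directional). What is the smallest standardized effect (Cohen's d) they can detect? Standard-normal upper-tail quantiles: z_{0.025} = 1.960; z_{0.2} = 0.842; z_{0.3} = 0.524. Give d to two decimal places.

For a single sample (or paired design) of n = 99: d_min = (z_{α/2} + z_β)/√n.
z-sum = 1.960 + 0.842 = 2.802.
d_min = 2.802 / √99 = 2.802 / 9.950 = 0.282.

d_min ≈ 0.28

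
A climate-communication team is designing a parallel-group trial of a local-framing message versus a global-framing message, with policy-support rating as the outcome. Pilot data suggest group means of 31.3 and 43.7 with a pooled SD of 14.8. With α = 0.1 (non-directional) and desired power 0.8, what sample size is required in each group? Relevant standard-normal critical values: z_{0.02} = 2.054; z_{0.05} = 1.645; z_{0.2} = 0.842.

Cohen's d = |M₁ − M₂| / SD_pooled = |31.3 − 43.7| / 14.8 = 12.4 / 14.8 = 0.838.
For two independent groups with equal n: n = 2·((z_{α/2} + z_β) / d)².
z_{α/2} + z_β = 1.645 + 0.842 = 2.487.
n = 2 × (2.487 / 0.838)² = 2 × 2.968² = 2 × 8.81 = 17.6.
Round up to the next whole participant.

n = 18 per group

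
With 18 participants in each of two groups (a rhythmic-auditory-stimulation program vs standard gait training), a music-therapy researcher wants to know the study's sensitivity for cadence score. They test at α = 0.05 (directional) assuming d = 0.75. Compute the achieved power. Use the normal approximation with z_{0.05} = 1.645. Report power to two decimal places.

power ≈ 0.73

For two equal groups, power = Φ(d·√(n/2) − z_{α}).
d·√(n/2) = 0.75 × √(18/2) = 0.75 × 3.000 = 2.250.
z_β = 2.250 − 1.645 = 0.605.
Power = Φ(0.605) = 0.727.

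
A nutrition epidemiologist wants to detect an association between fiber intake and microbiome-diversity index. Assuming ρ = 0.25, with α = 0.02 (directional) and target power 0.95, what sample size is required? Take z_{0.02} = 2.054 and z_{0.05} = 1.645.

Fisher's z: C = ½·ln((1+r)/(1−r)) = ½·ln(1.6667) = 0.2554.
n = ((z_{α} + z_β)/C)² + 3.
(2.054 + 1.645) / 0.2554 = 3.699 / 0.2554 = 14.483.
n = 14.483² + 3 = 209.76 + 3 = 212.8.
Round up.

n = 213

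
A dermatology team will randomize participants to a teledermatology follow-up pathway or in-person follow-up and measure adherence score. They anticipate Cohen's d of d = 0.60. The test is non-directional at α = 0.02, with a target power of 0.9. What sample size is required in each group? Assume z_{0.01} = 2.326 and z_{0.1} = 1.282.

For two independent groups with equal n: n = 2·((z_{α/2} + z_β) / d)².
z_{α/2} + z_β = 2.326 + 1.282 = 3.608.
n = 2 × (3.608 / 0.60)² = 2 × 6.013² = 2 × 36.16 = 72.3.
Round up to the next whole participant.

n = 73 per group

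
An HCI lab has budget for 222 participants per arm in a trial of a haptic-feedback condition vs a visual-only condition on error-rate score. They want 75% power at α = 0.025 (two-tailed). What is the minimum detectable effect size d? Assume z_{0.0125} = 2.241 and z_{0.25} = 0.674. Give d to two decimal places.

For two independent groups of n = 222 each: d_min = (z_{α/2} + z_β)·√(2/n).
z-sum = 2.241 + 0.674 = 2.915.
d_min = 2.915 × √(2/222) = 2.915 × 0.0949 = 0.277.

d_min ≈ 0.28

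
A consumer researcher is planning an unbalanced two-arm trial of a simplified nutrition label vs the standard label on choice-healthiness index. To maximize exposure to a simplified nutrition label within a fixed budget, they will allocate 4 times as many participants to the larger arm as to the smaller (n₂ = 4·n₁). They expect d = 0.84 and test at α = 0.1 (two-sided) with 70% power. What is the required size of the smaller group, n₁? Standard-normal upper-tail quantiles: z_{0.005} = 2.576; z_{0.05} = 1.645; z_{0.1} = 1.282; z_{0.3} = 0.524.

n₁ = 9

With allocation ratio k = n₂/n₁ = 4, Var(x̄₁−x̄₂) = σ²(1/n₁ + 1/(k·n₁)) = σ²·(k+1)/(k·n₁).
So n₁ = (1 + 1/k)·((z_{α/2} + z_β)/d)² = 1.250 × (2.169/0.84)².
n₁ = 1.250 × 6.67 = 8.3.
Round up: n₁ = 9, giving n₂ = 4 × 9 = 36.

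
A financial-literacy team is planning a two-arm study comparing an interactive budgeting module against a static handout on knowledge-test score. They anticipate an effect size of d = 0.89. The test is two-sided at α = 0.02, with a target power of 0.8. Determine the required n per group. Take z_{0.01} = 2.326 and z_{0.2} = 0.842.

n = 26 per group

For two independent groups with equal n: n = 2·((z_{α/2} + z_β) / d)².
z_{α/2} + z_β = 2.326 + 0.842 = 3.168.
n = 2 × (3.168 / 0.89)² = 2 × 3.560² = 2 × 12.67 = 25.3.
Round up to the next whole participant.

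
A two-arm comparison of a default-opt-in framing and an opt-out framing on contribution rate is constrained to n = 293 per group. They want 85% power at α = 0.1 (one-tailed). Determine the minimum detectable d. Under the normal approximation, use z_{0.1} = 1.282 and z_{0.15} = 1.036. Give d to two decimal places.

d_min ≈ 0.19

For two independent groups of n = 293 each: d_min = (z_{α} + z_β)·√(2/n).
z-sum = 1.282 + 1.036 = 2.318.
d_min = 2.318 × √(2/293) = 2.318 × 0.0826 = 0.192.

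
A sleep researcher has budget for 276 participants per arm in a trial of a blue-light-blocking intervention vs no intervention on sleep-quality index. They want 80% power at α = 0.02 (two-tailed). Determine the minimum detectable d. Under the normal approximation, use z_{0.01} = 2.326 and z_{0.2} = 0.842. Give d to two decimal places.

d_min ≈ 0.27

For two independent groups of n = 276 each: d_min = (z_{α/2} + z_β)·√(2/n).
z-sum = 2.326 + 0.842 = 3.168.
d_min = 3.168 × √(2/276) = 3.168 × 0.0851 = 0.270.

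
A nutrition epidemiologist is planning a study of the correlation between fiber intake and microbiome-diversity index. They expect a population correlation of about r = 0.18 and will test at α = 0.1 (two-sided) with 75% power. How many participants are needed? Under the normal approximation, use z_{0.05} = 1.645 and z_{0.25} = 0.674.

n = 166

Fisher's z: C = ½·ln((1+r)/(1−r)) = ½·ln(1.4390) = 0.1820.
n = ((z_{α/2} + z_β)/C)² + 3.
(1.645 + 0.674) / 0.1820 = 2.319 / 0.1820 = 12.742.
n = 12.742² + 3 = 162.35 + 3 = 165.4.
Round up.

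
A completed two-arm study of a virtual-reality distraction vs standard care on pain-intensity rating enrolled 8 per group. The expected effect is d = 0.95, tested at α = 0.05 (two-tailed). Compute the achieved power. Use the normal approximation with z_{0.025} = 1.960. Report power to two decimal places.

For two equal groups, power = Φ(d·√(n/2) − z_{α/2}).
d·√(n/2) = 0.95 × √(8/2) = 0.95 × 2.000 = 1.900.
z_β = 1.900 − 1.960 = -0.060.
Power = Φ(-0.060) = 0.476.

power ≈ 0.48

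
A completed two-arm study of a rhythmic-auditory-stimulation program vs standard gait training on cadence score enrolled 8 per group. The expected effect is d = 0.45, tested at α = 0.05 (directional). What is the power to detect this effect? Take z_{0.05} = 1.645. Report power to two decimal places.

For two equal groups, power = Φ(d·√(n/2) − z_{α}).
d·√(n/2) = 0.45 × √(8/2) = 0.45 × 2.000 = 0.900.
z_β = 0.900 − 1.645 = -0.745.
Power = Φ(-0.745) = 0.228.

power ≈ 0.23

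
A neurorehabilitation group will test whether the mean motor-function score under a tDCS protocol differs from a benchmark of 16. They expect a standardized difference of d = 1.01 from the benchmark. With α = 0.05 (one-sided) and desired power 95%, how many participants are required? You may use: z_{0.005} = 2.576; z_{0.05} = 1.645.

For a one-sample test: n = ((z_{α} + z_β) / d)².
z_{α} + z_β = 1.645 + 1.645 = 3.290.
n = (3.290 / 1.01)² = 3.257² = 10.61.
Round up.

n = 11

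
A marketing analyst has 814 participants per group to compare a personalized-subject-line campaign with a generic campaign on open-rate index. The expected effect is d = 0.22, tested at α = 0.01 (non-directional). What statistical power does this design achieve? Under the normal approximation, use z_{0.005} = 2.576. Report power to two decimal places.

power ≈ 0.97

For two equal groups, power = Φ(d·√(n/2) − z_{α/2}).
d·√(n/2) = 0.22 × √(814/2) = 0.22 × 20.174 = 4.438.
z_β = 4.438 − 2.576 = 1.862.
Power = Φ(1.862) = 0.969.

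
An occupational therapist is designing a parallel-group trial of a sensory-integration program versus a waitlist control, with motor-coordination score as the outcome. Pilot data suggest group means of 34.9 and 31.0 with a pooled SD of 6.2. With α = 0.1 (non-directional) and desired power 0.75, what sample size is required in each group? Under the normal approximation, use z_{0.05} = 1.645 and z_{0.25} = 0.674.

Cohen's d = |M₁ − M₂| / SD_pooled = |34.9 − 31.0| / 6.2 = 3.9 / 6.2 = 0.629.
For two independent groups with equal n: n = 2·((z_{α/2} + z_β) / d)².
z_{α/2} + z_β = 1.645 + 0.674 = 2.319.
n = 2 × (2.319 / 0.629)² = 2 × 3.687² = 2 × 13.59 = 27.2.
Round up to the next whole participant.

n = 28 per group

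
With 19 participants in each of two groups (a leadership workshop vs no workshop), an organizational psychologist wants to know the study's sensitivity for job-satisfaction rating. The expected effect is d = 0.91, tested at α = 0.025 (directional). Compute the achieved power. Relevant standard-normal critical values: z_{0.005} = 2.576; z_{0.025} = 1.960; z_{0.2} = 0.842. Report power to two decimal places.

power ≈ 0.80

For two equal groups, power = Φ(d·√(n/2) − z_{α}).
d·√(n/2) = 0.91 × √(19/2) = 0.91 × 3.082 = 2.805.
z_β = 2.805 − 1.960 = 0.845.
Power = Φ(0.845) = 0.801.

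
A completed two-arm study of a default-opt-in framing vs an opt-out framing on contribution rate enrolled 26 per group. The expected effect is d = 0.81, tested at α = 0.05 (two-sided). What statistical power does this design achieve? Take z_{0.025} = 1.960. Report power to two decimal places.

For two equal groups, power = Φ(d·√(n/2) − z_{α/2}).
d·√(n/2) = 0.81 × √(26/2) = 0.81 × 3.606 = 2.920.
z_β = 2.920 − 1.960 = 0.960.
Power = Φ(0.960) = 0.832.

power ≈ 0.83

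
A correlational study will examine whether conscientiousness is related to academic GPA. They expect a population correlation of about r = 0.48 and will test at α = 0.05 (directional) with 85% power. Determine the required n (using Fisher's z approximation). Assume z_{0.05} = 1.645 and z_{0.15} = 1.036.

n = 30

Fisher's z: C = ½·ln((1+r)/(1−r)) = ½·ln(2.8462) = 0.5230.
n = ((z_{α} + z_β)/C)² + 3.
(1.645 + 1.036) / 0.5230 = 2.681 / 0.5230 = 5.126.
n = 5.126² + 3 = 26.28 + 3 = 29.3.
Round up.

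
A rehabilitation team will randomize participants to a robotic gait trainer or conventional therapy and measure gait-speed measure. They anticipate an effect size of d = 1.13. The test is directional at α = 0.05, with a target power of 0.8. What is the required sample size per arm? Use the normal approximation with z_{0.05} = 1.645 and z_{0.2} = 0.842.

For two independent groups with equal n: n = 2·((z_{α} + z_β) / d)².
z_{α} + z_β = 1.645 + 0.842 = 2.487.
n = 2 × (2.487 / 1.13)² = 2 × 2.201² = 2 × 4.84 = 9.7.
Round up to the next whole participant.

n = 10 per group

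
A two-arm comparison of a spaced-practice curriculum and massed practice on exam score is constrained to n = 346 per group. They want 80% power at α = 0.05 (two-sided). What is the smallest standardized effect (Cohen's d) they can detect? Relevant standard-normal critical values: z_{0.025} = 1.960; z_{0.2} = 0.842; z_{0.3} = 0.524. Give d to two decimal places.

For two independent groups of n = 346 each: d_min = (z_{α/2} + z_β)·√(2/n).
z-sum = 1.960 + 0.842 = 2.802.
d_min = 2.802 × √(2/346) = 2.802 × 0.0760 = 0.213.

d_min ≈ 0.21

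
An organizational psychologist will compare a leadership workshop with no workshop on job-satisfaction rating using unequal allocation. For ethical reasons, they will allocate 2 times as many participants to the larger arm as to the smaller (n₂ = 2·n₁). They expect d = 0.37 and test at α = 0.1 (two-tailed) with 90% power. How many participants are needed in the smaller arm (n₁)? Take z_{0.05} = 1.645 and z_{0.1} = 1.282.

n₁ = 94

With allocation ratio k = n₂/n₁ = 2, Var(x̄₁−x̄₂) = σ²(1/n₁ + 1/(k·n₁)) = σ²·(k+1)/(k·n₁).
So n₁ = (1 + 1/k)·((z_{α/2} + z_β)/d)² = 1.500 × (2.927/0.37)².
n₁ = 1.500 × 62.58 = 93.9.
Round up: n₁ = 94, giving n₂ = 2 × 94 = 188.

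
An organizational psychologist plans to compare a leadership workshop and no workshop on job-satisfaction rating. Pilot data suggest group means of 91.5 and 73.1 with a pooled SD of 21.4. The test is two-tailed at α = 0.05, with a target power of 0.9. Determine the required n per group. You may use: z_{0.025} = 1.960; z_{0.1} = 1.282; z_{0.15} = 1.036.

n = 29 per group

Cohen's d = |M₁ − M₂| / SD_pooled = |91.5 − 73.1| / 21.4 = 18.4 / 21.4 = 0.860.
For two independent groups with equal n: n = 2·((z_{α/2} + z_β) / d)².
z_{α/2} + z_β = 1.960 + 1.282 = 3.242.
n = 2 × (3.242 / 0.860)² = 2 × 3.770² = 2 × 14.21 = 28.4.
Round up to the next whole participant.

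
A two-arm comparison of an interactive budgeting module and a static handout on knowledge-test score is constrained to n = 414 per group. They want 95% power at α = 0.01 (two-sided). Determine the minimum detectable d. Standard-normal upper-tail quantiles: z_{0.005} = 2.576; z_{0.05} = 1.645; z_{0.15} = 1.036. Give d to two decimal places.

d_min ≈ 0.29

For two independent groups of n = 414 each: d_min = (z_{α/2} + z_β)·√(2/n).
z-sum = 2.576 + 1.645 = 4.221.
d_min = 4.221 × √(2/414) = 4.221 × 0.0695 = 0.293.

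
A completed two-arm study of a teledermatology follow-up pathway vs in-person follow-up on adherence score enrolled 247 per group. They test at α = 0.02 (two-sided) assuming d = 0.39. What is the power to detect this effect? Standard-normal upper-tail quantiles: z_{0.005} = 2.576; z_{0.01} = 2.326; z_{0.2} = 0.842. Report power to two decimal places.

For two equal groups, power = Φ(d·√(n/2) − z_{α/2}).
d·√(n/2) = 0.39 × √(247/2) = 0.39 × 11.113 = 4.334.
z_β = 4.334 − 2.326 = 2.008.
Power = Φ(2.008) = 0.978.

power ≈ 0.98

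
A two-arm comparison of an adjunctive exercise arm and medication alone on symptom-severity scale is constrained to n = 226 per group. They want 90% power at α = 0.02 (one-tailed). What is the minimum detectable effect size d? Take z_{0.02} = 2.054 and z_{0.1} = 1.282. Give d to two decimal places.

For two independent groups of n = 226 each: d_min = (z_{α} + z_β)·√(2/n).
z-sum = 2.054 + 1.282 = 3.336.
d_min = 3.336 × √(2/226) = 3.336 × 0.0941 = 0.314.

d_min ≈ 0.31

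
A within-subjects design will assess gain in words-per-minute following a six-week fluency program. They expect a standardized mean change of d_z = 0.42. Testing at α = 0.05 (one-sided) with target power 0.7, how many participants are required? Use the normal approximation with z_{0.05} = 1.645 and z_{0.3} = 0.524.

For a paired (one-sample on differences) test: n = ((z_{α} + z_β) / d)².
z_{α} + z_β = 1.645 + 0.524 = 2.169.
n = (2.169 / 0.42)² = 5.164² = 26.67.
Round up.

n = 27 pairs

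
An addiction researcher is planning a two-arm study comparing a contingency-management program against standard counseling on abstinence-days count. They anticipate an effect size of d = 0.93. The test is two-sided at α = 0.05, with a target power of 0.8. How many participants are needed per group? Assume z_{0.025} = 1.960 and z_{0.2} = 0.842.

For two independent groups with equal n: n = 2·((z_{α/2} + z_β) / d)².
z_{α/2} + z_β = 1.960 + 0.842 = 2.802.
n = 2 × (2.802 / 0.93)² = 2 × 3.013² = 2 × 9.08 = 18.2.
Round up to the next whole participant.

n = 19 per group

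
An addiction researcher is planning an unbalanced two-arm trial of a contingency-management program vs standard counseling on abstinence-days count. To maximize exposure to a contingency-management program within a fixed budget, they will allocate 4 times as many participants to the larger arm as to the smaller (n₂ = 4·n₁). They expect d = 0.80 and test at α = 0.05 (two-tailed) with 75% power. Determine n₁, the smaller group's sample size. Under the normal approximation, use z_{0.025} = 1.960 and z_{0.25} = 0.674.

n₁ = 14

With allocation ratio k = n₂/n₁ = 4, Var(x̄₁−x̄₂) = σ²(1/n₁ + 1/(k·n₁)) = σ²·(k+1)/(k·n₁).
So n₁ = (1 + 1/k)·((z_{α/2} + z_β)/d)² = 1.250 × (2.634/0.80)².
n₁ = 1.250 × 10.84 = 13.6.
Round up: n₁ = 14, giving n₂ = 4 × 14 = 56.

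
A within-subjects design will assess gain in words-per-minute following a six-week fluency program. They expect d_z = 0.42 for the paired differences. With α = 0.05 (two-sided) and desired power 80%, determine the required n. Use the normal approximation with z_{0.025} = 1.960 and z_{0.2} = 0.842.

n = 45 pairs

For a paired (one-sample on differences) test: n = ((z_{α/2} + z_β) / d)².
z_{α/2} + z_β = 1.960 + 0.842 = 2.802.
n = (2.802 / 0.42)² = 6.671² = 44.51.
Round up.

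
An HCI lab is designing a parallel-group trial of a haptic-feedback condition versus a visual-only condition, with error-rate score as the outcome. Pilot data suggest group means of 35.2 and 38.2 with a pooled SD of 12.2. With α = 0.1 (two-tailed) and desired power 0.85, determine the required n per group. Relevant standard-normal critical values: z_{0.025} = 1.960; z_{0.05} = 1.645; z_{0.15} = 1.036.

n = 238 per group

Cohen's d = |M₁ − M₂| / SD_pooled = |35.2 − 38.2| / 12.2 = 3.0 / 12.2 = 0.246.
For two independent groups with equal n: n = 2·((z_{α/2} + z_β) / d)².
z_{α/2} + z_β = 1.645 + 1.036 = 2.681.
n = 2 × (2.681 / 0.246)² = 2 × 10.898² = 2 × 118.77 = 237.5.
Round up to the next whole participant.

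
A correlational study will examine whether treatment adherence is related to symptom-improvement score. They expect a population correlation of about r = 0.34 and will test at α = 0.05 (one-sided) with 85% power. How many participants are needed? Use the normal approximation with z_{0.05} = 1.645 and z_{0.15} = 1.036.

Fisher's z: C = ½·ln((1+r)/(1−r)) = ½·ln(2.0303) = 0.3541.
n = ((z_{α} + z_β)/C)² + 3.
(1.645 + 1.036) / 0.3541 = 2.681 / 0.3541 = 7.571.
n = 7.571² + 3 = 57.32 + 3 = 60.3.
Round up.

n = 61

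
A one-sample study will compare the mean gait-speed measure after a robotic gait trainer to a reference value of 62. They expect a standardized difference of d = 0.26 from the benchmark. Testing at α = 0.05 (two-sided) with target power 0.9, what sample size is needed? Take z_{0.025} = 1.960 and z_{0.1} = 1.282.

For a one-sample test: n = ((z_{α/2} + z_β) / d)².
z_{α/2} + z_β = 1.960 + 1.282 = 3.242.
n = (3.242 / 0.26)² = 12.469² = 155.48.
Round up.

n = 156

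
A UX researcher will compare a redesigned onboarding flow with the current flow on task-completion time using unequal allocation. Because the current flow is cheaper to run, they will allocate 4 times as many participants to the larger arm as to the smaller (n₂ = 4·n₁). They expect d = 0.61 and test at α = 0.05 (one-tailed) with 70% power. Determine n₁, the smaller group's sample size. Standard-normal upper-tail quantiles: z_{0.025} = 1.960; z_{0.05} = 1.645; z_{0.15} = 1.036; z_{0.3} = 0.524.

n₁ = 16

With allocation ratio k = n₂/n₁ = 4, Var(x̄₁−x̄₂) = σ²(1/n₁ + 1/(k·n₁)) = σ²·(k+1)/(k·n₁).
So n₁ = (1 + 1/k)·((z_{α} + z_β)/d)² = 1.250 × (2.169/0.61)².
n₁ = 1.250 × 12.64 = 15.8.
Round up: n₁ = 16, giving n₂ = 4 × 16 = 64.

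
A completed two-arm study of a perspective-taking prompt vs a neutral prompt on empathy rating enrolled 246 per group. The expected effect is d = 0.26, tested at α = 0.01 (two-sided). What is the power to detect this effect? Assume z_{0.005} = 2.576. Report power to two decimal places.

For two equal groups, power = Φ(d·√(n/2) − z_{α/2}).
d·√(n/2) = 0.26 × √(246/2) = 0.26 × 11.091 = 2.884.
z_β = 2.884 − 2.576 = 0.308.
Power = Φ(0.308) = 0.621.

power ≈ 0.62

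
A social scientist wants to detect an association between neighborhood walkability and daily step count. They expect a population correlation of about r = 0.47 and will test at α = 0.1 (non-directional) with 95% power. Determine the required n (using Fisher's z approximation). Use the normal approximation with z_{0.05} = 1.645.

n = 45

Fisher's z: C = ½·ln((1+r)/(1−r)) = ½·ln(2.7736) = 0.5101.
n = ((z_{α/2} + z_β)/C)² + 3.
(1.645 + 1.645) / 0.5101 = 3.290 / 0.5101 = 6.450.
n = 6.450² + 3 = 41.60 + 3 = 44.6.
Round up.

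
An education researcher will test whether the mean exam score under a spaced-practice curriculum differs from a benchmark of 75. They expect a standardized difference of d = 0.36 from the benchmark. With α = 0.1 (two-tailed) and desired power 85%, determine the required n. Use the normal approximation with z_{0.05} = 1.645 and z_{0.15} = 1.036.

n = 56

For a one-sample test: n = ((z_{α/2} + z_β) / d)².
z_{α/2} + z_β = 1.645 + 1.036 = 2.681.
n = (2.681 / 0.36)² = 7.447² = 55.46.
Round up.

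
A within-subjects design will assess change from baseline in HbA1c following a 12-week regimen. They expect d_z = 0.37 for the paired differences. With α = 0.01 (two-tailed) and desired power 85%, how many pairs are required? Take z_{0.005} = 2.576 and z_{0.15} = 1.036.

For a paired (one-sample on differences) test: n = ((z_{α/2} + z_β) / d)².
z_{α/2} + z_β = 2.576 + 1.036 = 3.612.
n = (3.612 / 0.37)² = 9.762² = 95.30.
Round up.

n = 96 pairs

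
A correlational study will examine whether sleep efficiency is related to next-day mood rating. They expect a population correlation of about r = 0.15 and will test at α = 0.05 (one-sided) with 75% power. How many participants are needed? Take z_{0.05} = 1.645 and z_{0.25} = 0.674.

n = 239

Fisher's z: C = ½·ln((1+r)/(1−r)) = ½·ln(1.3529) = 0.1511.
n = ((z_{α} + z_β)/C)² + 3.
(1.645 + 0.674) / 0.1511 = 2.319 / 0.1511 = 15.347.
n = 15.347² + 3 = 235.54 + 3 = 238.5.
Round up.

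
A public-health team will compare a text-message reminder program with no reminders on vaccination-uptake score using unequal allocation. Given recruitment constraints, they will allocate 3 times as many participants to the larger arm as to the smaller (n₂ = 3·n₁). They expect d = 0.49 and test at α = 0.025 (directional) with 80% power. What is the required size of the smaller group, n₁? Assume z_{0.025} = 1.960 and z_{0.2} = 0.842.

n₁ = 44

With allocation ratio k = n₂/n₁ = 3, Var(x̄₁−x̄₂) = σ²(1/n₁ + 1/(k·n₁)) = σ²·(k+1)/(k·n₁).
So n₁ = (1 + 1/k)·((z_{α} + z_β)/d)² = 1.333 × (2.802/0.49)².
n₁ = 1.333 × 32.70 = 43.6.
Round up: n₁ = 44, giving n₂ = 3 × 44 = 132.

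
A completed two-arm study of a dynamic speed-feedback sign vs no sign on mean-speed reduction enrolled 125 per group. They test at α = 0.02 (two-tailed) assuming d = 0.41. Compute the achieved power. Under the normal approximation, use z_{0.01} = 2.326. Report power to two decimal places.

power ≈ 0.82

For two equal groups, power = Φ(d·√(n/2) − z_{α/2}).
d·√(n/2) = 0.41 × √(125/2) = 0.41 × 7.906 = 3.241.
z_β = 3.241 − 2.326 = 0.915.
Power = Φ(0.915) = 0.820.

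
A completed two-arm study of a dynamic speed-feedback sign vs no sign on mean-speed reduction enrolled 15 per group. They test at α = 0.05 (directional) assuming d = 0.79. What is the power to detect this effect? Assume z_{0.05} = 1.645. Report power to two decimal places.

For two equal groups, power = Φ(d·√(n/2) − z_{α}).
d·√(n/2) = 0.79 × √(15/2) = 0.79 × 2.739 = 2.164.
z_β = 2.164 − 1.645 = 0.519.
Power = Φ(0.519) = 0.698.

power ≈ 0.70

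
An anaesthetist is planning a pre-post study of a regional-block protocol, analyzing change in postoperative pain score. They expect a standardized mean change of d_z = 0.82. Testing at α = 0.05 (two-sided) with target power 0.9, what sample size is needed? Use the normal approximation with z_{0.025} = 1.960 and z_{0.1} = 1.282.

For a paired (one-sample on differences) test: n = ((z_{α/2} + z_β) / d)².
z_{α/2} + z_β = 1.960 + 1.282 = 3.242.
n = (3.242 / 0.82)² = 3.954² = 15.63.
Round up.

n = 16 pairs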